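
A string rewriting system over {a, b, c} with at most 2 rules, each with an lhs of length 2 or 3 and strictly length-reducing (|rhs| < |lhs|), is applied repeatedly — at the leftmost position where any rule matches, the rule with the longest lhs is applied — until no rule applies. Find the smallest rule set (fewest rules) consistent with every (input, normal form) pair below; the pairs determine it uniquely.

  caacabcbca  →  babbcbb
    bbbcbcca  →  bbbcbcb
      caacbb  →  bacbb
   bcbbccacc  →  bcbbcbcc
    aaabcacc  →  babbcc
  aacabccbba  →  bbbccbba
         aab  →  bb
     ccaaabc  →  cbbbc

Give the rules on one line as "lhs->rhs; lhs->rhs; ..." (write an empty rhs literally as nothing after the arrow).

  | caacabcbca => bacabcbca => babbcbca => babbcbb
  | bbbcbcca => bbbcbcb
  | caacbb => bacbb
  | bcbbccacc => bcbbcbcc

aa->b; ca->b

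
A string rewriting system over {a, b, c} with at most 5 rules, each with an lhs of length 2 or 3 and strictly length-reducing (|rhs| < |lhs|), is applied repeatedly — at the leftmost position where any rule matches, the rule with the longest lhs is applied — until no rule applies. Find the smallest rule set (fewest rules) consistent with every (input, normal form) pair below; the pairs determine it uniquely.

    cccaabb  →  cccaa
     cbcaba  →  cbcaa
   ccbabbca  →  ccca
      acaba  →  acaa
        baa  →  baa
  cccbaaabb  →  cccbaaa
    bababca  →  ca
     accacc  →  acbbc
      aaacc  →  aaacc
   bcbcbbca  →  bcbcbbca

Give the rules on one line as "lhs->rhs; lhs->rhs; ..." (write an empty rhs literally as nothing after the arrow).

ab->a; bab->bb; bbb->; cac->bb

  | cccaabb => cccaab => cccaa
  | cbcaba => cbcaa
  | ccbabbca => ccbbbca => ccca
  | acaba => acaa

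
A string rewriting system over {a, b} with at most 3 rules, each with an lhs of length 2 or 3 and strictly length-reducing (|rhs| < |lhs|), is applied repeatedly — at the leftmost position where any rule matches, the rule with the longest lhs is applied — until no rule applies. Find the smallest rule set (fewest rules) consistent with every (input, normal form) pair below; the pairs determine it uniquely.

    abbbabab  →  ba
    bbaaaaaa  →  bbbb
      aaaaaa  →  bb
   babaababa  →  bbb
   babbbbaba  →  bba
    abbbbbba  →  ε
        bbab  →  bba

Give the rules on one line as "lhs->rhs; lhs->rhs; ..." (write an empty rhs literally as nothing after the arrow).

  | abbbabab => abbabab => ababab => aabab => bab => ba
  | bbaaaaaa => bbbaaa => bbbb
  | aaaaaa => baaa => bb
  | babaababa => baaababa => bbbaba => bbbaa => bbb

aa->; aaa->b; ab->a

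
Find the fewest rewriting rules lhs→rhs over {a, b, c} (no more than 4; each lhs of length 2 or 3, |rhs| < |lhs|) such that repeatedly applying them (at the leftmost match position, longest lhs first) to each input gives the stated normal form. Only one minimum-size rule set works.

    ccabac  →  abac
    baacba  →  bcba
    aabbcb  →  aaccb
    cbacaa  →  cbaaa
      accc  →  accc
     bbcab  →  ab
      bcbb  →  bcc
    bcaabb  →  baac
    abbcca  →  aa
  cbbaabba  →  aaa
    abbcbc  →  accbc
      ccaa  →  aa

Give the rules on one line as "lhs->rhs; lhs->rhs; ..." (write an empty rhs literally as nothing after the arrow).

acb->cb; bb->c; ca->a

  | ccabac => cabac => abac
  | baacba => bacba => bcba
  | aabbcb => aaccb
  | cbacaa => cbaaa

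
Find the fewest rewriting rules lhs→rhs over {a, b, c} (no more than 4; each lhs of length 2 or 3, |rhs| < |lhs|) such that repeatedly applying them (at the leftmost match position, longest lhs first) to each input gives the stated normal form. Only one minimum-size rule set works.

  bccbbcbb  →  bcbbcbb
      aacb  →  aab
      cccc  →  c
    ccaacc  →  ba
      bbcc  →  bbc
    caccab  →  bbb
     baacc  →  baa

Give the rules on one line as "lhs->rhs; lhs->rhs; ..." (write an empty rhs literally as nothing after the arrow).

ac->a; ca->b; cc->c

  | bccbbcbb => bcbbcbb
  | aacb => aab
  | cccc => ccc => cc => c
  | ccaacc => caacc => bacc => bac => ba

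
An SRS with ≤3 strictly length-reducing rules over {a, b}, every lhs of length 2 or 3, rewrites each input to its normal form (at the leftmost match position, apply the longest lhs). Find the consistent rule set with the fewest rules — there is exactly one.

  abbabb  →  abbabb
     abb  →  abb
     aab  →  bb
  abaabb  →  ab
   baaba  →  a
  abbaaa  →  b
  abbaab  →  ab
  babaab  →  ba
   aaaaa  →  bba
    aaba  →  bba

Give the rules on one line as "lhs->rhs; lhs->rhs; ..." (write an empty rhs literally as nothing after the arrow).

  | abbabb
  | abb
  | aab => bb
  | abaabb => abbbb => ab

aa->b; bbb->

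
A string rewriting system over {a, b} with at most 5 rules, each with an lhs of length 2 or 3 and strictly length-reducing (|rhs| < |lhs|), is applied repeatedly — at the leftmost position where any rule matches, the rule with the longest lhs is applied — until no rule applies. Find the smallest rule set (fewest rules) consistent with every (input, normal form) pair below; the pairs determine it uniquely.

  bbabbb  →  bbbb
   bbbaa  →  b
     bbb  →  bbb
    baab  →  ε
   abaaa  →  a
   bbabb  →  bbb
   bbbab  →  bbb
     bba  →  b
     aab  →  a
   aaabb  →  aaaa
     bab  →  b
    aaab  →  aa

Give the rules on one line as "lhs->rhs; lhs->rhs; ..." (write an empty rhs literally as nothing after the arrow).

ab->; aba->b; abb->aa; ba->

  | bbabbb => bbbb
  | bbbaa => bba => b
  | bbb
  | baab => ab => ε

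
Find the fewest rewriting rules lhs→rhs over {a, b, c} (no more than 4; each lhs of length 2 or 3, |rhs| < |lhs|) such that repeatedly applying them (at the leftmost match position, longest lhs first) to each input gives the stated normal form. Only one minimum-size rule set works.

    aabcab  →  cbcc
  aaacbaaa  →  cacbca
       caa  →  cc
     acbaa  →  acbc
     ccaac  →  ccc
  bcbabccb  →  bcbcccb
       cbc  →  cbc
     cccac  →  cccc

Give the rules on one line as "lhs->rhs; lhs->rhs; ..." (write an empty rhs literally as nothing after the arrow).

  | aabcab => cbcab => cbcc
  | aaacbaaa => cacbaaa => cacbca
  | caa => cc
  | acbaa => acbc

aa->c; ab->c; cca->cc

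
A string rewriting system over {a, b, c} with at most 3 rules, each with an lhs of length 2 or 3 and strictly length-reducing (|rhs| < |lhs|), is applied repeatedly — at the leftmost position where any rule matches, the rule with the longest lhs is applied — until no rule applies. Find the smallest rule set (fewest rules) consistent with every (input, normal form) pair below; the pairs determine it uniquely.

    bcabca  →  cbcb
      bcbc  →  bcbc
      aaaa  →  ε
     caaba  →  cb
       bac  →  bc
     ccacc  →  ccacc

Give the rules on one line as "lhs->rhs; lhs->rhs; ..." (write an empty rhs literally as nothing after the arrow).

aa->; ba->b; bca->cb

  | bcabca => cbbca => cbcb
  | bcbc
  | aaaa => aa => ε
  | caaba => cba => cb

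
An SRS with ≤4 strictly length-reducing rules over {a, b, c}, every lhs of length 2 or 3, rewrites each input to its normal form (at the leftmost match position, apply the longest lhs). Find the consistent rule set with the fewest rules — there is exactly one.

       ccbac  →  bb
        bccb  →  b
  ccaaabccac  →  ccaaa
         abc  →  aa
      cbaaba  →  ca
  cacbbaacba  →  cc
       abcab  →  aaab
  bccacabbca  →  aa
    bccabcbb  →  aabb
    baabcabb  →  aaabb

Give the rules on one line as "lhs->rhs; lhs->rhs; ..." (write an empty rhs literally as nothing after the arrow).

  | ccbac => ccc => bb
  | bccb => acb => b
  | ccaaabccac => ccaaaacac => ccaaaac => ccaaa
  | abc => aa

ac->; ba->; bc->a; ccc->bb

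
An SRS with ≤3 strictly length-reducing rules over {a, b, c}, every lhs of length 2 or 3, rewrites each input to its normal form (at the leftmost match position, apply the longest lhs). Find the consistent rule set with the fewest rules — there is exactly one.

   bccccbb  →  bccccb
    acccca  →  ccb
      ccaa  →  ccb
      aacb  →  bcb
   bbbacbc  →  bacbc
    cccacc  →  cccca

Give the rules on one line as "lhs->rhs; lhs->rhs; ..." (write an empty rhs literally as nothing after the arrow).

  | bccccbb => bccccb
  | acccca => cacca => ccaa => ccb
  | ccaa => ccb
  | aacb => bcb

aa->b; acc->ca; bb->b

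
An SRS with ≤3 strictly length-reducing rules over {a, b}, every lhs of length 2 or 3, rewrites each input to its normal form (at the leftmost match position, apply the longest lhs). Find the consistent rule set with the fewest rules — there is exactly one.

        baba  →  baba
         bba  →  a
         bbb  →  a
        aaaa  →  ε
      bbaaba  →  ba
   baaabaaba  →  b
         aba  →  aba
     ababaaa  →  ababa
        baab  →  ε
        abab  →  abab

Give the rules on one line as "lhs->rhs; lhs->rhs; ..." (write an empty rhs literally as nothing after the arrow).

aa->; bb->; bbb->a

  | baba
  | bba => a
  | bbb => a
  | aaaa => aa => ε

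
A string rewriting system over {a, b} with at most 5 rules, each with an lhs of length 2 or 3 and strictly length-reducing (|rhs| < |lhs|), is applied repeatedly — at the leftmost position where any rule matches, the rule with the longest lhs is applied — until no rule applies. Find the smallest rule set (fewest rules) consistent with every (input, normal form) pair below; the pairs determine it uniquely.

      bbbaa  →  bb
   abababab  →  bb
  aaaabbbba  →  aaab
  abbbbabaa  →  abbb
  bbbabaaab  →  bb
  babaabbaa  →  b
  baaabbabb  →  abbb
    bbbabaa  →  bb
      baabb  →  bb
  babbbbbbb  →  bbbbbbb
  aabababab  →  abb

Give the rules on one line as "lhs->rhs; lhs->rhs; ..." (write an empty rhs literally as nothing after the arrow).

aba->b; ba->a; baa->; bab->b

  | bbbaa => bb
  | abababab => bbabab => bbab => bb
  | aaaabbbba => aaaabbba => aaaabba => aaaaba => aaab
  | abbbbabaa => abbbbaa => abbb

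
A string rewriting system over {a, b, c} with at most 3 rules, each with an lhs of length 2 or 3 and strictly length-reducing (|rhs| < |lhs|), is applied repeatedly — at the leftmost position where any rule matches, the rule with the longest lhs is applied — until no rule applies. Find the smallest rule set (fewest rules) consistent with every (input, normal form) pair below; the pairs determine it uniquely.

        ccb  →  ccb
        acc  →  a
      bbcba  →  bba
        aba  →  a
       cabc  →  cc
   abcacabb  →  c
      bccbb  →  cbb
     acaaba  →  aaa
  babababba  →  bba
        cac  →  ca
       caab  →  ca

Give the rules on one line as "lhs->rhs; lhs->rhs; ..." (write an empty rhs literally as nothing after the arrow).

ab->; ac->a; bc->

  | ccb
  | acc => ac => a
  | bbcba => bba
  | aba => a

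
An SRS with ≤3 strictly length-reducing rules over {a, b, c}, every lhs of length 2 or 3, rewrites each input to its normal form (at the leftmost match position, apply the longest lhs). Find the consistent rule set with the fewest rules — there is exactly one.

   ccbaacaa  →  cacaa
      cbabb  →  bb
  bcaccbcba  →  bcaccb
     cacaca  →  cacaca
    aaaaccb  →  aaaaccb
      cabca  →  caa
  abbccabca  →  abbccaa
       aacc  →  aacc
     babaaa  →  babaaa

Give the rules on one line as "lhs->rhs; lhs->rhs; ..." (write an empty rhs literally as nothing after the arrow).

abc->a; cba->

  | ccbaacaa => cacaa
  | cbabb => bb
  | bcaccbcba => bcaccb
  | cacaca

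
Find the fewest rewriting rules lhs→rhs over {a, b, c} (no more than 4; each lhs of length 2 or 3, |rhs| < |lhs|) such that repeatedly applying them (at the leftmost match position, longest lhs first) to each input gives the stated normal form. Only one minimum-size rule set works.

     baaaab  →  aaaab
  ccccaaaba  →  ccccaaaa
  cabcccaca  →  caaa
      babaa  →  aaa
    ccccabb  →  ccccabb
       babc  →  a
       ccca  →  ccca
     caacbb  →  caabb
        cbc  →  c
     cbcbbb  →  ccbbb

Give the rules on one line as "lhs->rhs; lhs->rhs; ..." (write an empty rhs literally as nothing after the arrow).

  | baaaab => aaaab
  | ccccaaaba => ccccaaaa
  | cabcccaca => caccaca => cacaca => caaca => caaa
  | babaa => abaa => aaa

ac->a; ba->a; bc->; bcb->cb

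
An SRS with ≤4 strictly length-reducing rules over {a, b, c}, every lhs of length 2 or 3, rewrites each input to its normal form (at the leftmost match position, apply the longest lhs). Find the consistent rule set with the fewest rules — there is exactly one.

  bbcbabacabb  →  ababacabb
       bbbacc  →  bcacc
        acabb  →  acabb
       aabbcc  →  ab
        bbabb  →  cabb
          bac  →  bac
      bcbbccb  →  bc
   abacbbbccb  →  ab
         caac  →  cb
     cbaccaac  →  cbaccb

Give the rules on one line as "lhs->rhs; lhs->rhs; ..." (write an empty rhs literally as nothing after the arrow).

  | bbcbabacabb => ababacabb
  | bbbacc => bcacc
  | acabb
  | aabbcc => aaac => ab

aac->b; acb->; bba->ca; bbc->a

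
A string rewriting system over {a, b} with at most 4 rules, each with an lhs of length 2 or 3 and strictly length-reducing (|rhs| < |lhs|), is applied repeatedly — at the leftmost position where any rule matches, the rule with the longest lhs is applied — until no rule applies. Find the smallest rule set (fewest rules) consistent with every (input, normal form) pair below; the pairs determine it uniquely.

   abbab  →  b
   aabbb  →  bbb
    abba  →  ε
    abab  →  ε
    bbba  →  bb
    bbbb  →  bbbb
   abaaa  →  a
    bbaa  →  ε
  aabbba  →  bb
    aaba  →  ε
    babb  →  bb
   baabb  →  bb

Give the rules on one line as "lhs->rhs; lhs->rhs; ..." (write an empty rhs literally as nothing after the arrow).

  | abbab => bab => b
  | aabbb => bbb
  | abba => ba => ε
  | abab => ab => ε

aa->; ab->; ba->; baa->aa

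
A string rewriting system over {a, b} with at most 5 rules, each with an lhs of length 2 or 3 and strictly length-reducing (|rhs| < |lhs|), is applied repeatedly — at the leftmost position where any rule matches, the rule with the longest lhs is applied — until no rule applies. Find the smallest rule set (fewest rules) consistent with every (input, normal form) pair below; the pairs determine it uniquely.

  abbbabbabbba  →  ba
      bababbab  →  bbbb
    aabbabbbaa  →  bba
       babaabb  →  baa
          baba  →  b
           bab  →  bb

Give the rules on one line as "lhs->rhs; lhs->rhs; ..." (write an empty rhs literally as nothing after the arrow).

  | abbbabbabbba => aababbabbba => abbabbba => aaabbba => babbba => baaba => ba
  | bababbab => bbbab => bbbb
  | aabbabbbaa => aaaabbbaa => baabbbaa => baaabaa => bbabaa => bba
  | babaabb => babb => baa

aaa->ba; ab->b; aba->; abb->aa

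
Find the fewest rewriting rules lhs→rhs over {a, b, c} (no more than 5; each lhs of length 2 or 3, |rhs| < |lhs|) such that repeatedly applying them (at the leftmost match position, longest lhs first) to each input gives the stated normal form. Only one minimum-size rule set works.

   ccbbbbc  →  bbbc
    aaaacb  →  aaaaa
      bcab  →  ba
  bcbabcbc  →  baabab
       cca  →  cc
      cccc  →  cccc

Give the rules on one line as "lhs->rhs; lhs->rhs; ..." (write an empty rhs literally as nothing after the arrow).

  | ccbbbbc => bbbc
  | aaaacb => aaaaa
  | bcab => bcb => ba
  | bcbabcbc => baabcbc => baabab

ca->c; cb->a; cbc->ab; ccb->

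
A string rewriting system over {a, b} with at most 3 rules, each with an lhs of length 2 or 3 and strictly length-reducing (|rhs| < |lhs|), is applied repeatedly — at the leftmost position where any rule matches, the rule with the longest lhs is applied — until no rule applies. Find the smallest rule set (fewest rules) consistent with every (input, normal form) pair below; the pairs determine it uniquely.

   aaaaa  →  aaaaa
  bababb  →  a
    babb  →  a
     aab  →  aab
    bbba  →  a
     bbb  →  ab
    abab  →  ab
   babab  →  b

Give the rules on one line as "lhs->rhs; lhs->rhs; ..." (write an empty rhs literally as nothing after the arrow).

ba->; bb->a

  | aaaaa
  | bababb => babb => bb => a
  | babb => bb => a
  | aab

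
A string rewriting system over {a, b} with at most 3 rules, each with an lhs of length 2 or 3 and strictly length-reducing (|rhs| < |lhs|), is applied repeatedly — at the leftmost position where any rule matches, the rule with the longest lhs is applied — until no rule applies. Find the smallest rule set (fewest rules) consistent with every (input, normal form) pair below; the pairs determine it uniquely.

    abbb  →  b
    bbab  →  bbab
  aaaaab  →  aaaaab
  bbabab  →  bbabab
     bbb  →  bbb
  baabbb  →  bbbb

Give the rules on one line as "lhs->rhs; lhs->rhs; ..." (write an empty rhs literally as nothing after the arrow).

abb->; baa->b

  | abbb => b
  | bbab
  | aaaaab
  | bbabab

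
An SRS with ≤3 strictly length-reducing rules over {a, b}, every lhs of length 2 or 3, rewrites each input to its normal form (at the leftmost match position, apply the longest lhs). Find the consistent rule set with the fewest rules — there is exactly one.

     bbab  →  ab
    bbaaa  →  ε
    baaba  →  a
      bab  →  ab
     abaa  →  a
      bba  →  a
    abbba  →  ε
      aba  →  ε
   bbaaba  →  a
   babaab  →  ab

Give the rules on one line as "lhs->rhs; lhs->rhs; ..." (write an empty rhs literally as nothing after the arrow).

aaa->; aba->; ba->a

  | bbab => bab => ab
  | bbaaa => baaa => aaa => ε
  | baaba => aaba => a
  | bab => ab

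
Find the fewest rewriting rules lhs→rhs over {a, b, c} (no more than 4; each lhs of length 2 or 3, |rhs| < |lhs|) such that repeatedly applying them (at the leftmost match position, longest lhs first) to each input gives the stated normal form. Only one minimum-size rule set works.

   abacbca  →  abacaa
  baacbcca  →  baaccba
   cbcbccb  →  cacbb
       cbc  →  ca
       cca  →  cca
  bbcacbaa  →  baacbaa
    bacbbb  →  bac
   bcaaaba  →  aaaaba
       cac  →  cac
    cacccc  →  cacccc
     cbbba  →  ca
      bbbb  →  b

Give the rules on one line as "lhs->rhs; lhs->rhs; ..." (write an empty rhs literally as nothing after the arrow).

  | abacbca => abacaa
  | baacbcca => baaccba
  | cbcbccb => cabccb => cacbb
  | cbc => ca

bbb->; bc->a; bcc->cb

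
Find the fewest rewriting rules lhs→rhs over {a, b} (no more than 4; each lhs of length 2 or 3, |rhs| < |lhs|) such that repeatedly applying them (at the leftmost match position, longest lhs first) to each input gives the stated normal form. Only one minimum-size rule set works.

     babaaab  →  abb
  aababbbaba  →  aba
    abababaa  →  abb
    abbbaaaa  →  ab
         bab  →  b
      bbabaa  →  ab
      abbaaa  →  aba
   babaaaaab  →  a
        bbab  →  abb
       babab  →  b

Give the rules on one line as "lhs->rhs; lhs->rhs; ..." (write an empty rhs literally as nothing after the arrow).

  | babaaab => baaab => bbab => abb
  | aababbbaba => bbabbbaba => abbbbaba => ababa => aba
  | abababaa => ababaa => abaa => abb
  | abbbaaaa => aaaaa => baaa => bba => ab

aa->b; bab->b; bba->ab; bbb->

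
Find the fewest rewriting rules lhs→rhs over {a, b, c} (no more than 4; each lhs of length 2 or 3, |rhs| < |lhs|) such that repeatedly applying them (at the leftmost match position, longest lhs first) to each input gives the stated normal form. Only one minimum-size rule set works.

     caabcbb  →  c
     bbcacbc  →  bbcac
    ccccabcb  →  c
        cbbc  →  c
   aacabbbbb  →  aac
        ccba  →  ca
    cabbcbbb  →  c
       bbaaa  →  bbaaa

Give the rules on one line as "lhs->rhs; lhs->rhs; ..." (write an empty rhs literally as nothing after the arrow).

ab->b; cb->c; cc->c

  | caabcbb => cabcbb => cbcbb => ccbb => cbb => cb => c
  | bbcacbc => bbcacc => bbcac
  | ccccabcb => cccabcb => ccabcb => cabcb => cbcb => ccb => cb => c
  | cbbc => cbc => cc => c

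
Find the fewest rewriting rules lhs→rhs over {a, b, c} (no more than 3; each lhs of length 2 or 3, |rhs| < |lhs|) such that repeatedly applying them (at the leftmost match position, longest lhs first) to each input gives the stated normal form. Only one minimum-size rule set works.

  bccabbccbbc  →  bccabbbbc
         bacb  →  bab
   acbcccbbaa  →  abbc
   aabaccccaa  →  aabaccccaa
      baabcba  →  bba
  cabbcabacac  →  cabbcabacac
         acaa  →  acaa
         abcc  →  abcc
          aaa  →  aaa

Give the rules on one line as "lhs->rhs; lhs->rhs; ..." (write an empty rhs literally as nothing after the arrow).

  | bccabbccbbc => bccabbcbbc => bccabbbbc
  | bacb => bab
  | acbcccbbaa => abcccbbaa => abccbbaa => abcbbaa => abbbaa => abbc
  | aabaccccaa

baa->c; cb->b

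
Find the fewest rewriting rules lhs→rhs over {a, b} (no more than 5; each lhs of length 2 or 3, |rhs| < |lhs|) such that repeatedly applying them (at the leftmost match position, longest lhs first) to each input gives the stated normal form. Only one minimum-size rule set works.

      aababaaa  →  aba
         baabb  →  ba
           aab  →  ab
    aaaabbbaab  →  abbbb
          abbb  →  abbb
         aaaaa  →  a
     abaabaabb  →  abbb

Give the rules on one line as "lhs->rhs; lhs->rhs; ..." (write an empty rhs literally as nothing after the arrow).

aa->a; aaa->; bab->ba; bba->bb

  | aababaaa => ababaaa => abaaaa => aba
  | baabb => babb => bab => ba
  | aab => ab
  | aaaabbbaab => abbbaab => abbbab => abbbb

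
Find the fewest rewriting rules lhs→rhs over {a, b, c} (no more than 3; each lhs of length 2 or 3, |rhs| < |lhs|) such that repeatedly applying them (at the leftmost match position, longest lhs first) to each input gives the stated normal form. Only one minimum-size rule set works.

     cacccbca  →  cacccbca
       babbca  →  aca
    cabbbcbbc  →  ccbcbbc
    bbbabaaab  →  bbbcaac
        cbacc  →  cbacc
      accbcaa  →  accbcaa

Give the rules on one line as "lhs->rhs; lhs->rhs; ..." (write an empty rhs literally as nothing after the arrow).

ab->c; abb->c; bcc->ac

  | cacccbca
  | babbca => bcca => aca
  | cabbbcbbc => ccbcbbc
  | bbbabaaab => bbbcaaab => bbbcaac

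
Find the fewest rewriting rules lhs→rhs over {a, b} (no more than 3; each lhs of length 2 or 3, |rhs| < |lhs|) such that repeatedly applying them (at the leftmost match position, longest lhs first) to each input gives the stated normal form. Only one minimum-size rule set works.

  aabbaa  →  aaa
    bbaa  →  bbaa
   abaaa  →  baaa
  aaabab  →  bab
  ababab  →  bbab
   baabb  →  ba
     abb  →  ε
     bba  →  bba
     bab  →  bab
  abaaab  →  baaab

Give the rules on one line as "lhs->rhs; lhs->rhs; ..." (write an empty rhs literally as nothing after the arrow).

  | aabbaa => aaa
  | bbaa
  | abaaa => baaa
  | aaabab => aabab => abab => bab

aba->ba; abb->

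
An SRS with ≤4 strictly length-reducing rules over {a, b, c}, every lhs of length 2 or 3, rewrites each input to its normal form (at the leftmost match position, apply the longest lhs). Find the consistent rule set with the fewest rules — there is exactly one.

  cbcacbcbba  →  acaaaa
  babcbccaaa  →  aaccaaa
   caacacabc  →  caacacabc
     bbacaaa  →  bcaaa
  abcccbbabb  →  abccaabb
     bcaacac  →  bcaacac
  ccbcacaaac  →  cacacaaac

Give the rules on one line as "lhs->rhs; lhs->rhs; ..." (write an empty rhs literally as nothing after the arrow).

  | cbcacbcbba => acacbcbba => acaacbba => acaaaba => acaaaa
  | babcbccaaa => abcbccaaa => abaccaaa => aaccaaa
  | caacacabc
  | bbacaaa => bcaaa

ba->a; bba->b; cb->a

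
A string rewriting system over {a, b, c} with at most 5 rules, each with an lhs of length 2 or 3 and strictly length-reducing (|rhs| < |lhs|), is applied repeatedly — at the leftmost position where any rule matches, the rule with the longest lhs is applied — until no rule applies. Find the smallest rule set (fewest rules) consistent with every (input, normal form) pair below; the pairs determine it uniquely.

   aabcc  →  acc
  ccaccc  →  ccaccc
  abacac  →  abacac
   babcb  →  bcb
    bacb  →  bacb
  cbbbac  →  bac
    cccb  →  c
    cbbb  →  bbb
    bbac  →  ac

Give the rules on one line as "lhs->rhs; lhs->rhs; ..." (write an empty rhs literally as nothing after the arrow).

  | aabcc => acc
  | ccaccc
  | abacac
  | babcb => bcb

abc->c; bba->a; cbb->bb; ccb->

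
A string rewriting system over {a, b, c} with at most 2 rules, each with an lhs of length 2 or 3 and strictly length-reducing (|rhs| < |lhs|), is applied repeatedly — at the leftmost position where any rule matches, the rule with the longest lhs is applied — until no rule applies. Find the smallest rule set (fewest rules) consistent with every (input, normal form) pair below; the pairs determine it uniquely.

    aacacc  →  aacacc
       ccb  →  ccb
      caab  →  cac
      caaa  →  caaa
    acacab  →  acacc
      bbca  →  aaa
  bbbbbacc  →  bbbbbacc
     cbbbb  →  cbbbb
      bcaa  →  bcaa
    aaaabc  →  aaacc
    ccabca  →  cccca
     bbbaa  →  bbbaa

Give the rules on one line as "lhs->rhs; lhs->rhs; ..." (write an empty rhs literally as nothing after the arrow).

ab->c; bbc->aa

  | aacacc
  | ccb
  | caab => cac
  | caaa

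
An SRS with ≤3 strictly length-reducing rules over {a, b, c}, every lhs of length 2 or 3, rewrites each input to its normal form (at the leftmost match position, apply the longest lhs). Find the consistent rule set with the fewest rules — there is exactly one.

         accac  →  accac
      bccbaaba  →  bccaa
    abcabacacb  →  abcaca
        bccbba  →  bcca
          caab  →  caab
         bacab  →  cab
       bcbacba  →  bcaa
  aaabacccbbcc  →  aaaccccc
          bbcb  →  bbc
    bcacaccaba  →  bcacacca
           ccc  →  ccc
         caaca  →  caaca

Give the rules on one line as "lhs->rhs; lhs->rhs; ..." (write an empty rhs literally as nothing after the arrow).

  | accac
  | bccbaaba => bccaaba => bccaa
  | abcabacacb => abcacacb => abcaca
  | bccbba => bccba => bcca

acb->a; ba->; cb->c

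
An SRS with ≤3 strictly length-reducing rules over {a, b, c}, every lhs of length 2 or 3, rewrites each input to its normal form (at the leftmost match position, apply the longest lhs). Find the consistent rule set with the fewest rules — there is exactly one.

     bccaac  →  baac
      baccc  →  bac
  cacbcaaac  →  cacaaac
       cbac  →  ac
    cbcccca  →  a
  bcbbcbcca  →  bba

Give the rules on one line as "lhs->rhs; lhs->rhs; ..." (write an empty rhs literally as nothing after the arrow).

cb->; cc->

  | bccaac => baac
  | baccc => bac
  | cacbcaaac => cacaaac
  | cbac => ac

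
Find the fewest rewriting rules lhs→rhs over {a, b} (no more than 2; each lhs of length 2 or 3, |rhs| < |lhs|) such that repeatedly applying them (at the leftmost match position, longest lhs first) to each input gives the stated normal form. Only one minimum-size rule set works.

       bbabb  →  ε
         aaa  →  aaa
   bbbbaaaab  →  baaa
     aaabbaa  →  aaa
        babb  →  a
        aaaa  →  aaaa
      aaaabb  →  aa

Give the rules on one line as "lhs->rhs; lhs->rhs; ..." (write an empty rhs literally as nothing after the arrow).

  | bbabb => aabb => ab => ε
  | aaa
  | bbbbaaaab => abbaaaab => baaaab => baaa
  | aaabbaa => aabaa => aaa

ab->; bb->a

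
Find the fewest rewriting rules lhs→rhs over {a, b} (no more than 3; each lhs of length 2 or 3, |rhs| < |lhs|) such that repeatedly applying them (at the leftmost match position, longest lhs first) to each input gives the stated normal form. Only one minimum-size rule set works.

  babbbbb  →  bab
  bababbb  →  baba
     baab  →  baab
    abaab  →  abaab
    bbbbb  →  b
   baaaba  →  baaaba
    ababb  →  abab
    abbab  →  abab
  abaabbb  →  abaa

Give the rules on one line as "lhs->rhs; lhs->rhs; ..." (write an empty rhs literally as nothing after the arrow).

  | babbbbb => babb => bab
  | bababbb => baba
  | baab
  | abaab

bb->b; bbb->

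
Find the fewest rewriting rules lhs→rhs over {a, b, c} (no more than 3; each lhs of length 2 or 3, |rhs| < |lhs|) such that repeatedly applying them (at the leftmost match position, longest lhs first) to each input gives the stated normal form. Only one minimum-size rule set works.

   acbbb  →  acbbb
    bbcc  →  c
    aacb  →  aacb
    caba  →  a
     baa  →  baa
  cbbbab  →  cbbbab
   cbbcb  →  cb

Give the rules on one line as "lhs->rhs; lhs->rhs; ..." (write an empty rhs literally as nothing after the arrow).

bbc->; cab->

  | acbbb
  | bbcc => c
  | aacb
  | caba => a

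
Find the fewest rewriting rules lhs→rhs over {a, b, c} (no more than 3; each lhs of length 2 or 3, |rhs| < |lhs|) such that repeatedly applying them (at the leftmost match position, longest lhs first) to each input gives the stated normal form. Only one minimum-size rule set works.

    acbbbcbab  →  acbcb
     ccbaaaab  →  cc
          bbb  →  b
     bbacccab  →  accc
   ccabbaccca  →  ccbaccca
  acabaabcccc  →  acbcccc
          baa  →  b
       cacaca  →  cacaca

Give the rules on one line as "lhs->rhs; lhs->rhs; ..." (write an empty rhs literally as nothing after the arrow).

  | acbbbcbab => acbcbab => acbcb
  | ccbaaaab => ccbaab => ccbb => cc
  | bbb => b
  | bbacccab => acccab => accc

aa->; ab->; bb->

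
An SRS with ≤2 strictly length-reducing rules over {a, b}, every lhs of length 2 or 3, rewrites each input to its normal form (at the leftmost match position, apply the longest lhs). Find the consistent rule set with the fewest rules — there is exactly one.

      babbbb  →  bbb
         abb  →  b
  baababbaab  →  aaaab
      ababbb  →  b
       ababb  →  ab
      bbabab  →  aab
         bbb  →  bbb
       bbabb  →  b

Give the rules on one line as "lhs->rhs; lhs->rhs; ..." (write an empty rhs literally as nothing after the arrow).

  | babbbb => abbbb => bbb
  | abb => b
  | baababbaab => aababbaab => aaabbaab => aabaab => aaaab
  | ababbb => aabbb => abb => b

abb->b; ba->a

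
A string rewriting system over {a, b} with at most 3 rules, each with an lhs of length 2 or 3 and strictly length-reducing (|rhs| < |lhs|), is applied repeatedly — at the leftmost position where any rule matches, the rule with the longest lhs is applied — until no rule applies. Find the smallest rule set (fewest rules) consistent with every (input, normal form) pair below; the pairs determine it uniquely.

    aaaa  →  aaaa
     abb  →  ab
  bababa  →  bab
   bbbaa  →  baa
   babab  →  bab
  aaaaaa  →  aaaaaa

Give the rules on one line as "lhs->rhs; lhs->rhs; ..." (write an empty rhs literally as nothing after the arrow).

aba->ab; bb->b

  | aaaa
  | abb => ab
  | bababa => babba => baba => bab
  | bbbaa => bbaa => baa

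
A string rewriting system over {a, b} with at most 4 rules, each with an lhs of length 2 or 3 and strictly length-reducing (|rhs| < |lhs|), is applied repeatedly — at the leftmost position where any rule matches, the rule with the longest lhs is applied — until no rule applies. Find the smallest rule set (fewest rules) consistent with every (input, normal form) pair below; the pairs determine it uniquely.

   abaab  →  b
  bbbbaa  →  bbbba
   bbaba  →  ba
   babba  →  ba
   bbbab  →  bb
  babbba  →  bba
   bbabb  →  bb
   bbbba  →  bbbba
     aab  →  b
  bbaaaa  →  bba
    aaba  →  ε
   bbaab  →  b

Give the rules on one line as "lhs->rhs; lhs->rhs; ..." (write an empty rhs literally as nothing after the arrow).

  | abaab => ab => b
  | bbbbaa => bbbba
  | bbaba => ba
  | babba => ba

aa->a; ab->b; aba->; bab->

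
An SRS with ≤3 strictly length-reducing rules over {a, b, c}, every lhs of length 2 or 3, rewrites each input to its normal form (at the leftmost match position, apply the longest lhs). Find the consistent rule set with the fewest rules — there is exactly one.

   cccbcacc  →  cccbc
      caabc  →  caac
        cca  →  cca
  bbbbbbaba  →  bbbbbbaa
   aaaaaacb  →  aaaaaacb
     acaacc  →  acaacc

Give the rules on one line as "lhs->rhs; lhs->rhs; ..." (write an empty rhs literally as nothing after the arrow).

ab->a; cac->

  | cccbcacc => cccbc
  | caabc => caac
  | cca
  | bbbbbbaba => bbbbbbaa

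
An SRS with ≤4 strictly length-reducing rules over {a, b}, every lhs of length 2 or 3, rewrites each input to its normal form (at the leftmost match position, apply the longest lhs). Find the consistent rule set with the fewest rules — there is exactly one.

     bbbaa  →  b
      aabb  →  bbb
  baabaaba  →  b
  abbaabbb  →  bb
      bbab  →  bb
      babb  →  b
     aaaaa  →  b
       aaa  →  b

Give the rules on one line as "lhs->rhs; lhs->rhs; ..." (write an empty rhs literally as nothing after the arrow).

  | bbbaa => baaa => baa => ba => b
  | aabb => bbb
  | baabaaba => babaaba => aaba => bba => aa => b
  | abbaabbb => aaaabbb => baabbb => babbb => bb

aa->b; ba->b; bab->; bba->aa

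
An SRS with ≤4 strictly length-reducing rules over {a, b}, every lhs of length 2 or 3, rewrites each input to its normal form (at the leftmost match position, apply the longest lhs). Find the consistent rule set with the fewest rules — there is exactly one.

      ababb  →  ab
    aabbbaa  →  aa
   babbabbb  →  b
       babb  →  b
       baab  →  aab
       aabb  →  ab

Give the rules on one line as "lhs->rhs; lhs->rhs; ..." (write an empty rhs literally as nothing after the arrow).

  | ababb => aabb => ab
  | aabbbaa => abbaa => baa => aa
  | babbabbb => abbabbb => babbb => abbb => bb => b
  | babb => abb => b

abb->b; ba->a; bb->b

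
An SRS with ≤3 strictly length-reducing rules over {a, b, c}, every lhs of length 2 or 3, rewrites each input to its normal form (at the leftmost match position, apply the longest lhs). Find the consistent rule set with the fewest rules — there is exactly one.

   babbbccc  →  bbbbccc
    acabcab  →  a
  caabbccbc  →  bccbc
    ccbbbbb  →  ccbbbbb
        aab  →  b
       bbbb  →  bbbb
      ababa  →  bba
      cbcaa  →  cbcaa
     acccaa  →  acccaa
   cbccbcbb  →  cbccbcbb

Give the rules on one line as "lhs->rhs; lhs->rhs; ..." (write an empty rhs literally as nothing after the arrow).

ab->b; cab->

  | babbbccc => bbbbccc
  | acabcab => acab => a
  | caabbccbc => cabbccbc => bccbc
  | ccbbbbb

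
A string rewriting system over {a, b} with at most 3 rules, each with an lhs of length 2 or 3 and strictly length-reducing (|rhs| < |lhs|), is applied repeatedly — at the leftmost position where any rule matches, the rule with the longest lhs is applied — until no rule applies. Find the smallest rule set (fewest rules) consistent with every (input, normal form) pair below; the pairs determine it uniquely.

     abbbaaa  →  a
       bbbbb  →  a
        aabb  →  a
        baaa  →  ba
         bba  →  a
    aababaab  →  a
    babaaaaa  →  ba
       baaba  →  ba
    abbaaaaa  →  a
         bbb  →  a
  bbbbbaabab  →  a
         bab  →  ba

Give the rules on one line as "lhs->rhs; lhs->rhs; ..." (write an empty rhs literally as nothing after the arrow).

  | abbbaaa => abbaaa => abaaa => aaaa => aaa => aa => a
  | bbbbb => abbb => abb => ab => a
  | aabb => abb => ab => a
  | baaa => baa => ba

aa->a; ab->a; bb->a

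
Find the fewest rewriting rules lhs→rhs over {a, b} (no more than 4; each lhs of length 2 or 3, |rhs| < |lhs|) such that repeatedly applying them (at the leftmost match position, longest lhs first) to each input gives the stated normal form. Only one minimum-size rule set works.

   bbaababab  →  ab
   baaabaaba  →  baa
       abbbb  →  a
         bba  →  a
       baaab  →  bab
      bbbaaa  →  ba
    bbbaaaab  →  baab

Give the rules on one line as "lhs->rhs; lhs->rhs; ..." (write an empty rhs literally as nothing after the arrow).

  | bbaababab => aababab => aabbab => aaab => ab
  | baaabaaba => babaaba => bababa => babba => baa
  | abbbb => abb => a
  | bba => a

aaa->a; aba->ab; bb->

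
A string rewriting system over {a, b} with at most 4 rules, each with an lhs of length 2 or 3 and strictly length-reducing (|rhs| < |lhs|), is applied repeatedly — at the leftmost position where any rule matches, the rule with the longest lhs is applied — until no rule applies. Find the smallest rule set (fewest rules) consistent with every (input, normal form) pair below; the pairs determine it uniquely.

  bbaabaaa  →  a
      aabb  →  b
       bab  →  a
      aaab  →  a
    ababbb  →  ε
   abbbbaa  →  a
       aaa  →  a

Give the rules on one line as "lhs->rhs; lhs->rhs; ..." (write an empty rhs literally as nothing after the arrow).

  | bbaabaaa => aabaaa => bbaaa => aaa => ba => a
  | aabb => bbb => b
  | bab => ab => a
  | aaab => bab => ab => a

aa->b; ab->a; ba->a; bb->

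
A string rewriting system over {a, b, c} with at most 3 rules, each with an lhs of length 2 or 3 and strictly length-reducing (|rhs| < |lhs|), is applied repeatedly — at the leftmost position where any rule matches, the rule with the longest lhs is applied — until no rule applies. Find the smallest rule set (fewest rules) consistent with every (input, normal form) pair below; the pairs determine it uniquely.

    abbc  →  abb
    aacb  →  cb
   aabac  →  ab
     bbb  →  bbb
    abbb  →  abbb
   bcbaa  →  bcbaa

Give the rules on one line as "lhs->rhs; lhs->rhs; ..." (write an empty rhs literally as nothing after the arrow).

  | abbc => abb
  | aacb => acb => cb
  | aabac => aabc => ab
  | bbb

abc->b; ac->c; bbc->bb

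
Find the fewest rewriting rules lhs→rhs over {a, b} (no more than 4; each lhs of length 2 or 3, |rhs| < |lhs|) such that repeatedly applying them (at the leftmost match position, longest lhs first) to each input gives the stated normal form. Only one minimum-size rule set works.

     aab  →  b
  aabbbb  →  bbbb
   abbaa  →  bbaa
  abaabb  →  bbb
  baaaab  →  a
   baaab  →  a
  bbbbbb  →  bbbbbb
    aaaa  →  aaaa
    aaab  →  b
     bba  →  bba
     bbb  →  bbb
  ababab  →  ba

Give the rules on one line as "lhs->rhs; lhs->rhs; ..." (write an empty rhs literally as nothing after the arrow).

  | aab => ab => b
  | aabbbb => abbbb => bbbb
  | abbaa => bbaa
  | abaabb => ababb => abbb => bbb

ab->b; aba->ab; bab->a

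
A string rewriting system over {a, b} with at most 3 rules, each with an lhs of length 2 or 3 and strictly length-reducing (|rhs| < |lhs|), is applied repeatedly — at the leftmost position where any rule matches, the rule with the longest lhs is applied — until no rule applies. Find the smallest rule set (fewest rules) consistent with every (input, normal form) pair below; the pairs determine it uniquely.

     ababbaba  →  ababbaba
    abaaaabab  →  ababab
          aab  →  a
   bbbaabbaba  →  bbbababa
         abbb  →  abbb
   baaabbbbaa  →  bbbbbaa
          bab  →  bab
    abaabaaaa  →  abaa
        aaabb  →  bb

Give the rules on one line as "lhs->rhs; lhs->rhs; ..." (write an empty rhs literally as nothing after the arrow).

  | ababbaba
  | abaaaabab => ababab
  | aab => a
  | bbbaabbaba => bbbababa

aaa->; aab->a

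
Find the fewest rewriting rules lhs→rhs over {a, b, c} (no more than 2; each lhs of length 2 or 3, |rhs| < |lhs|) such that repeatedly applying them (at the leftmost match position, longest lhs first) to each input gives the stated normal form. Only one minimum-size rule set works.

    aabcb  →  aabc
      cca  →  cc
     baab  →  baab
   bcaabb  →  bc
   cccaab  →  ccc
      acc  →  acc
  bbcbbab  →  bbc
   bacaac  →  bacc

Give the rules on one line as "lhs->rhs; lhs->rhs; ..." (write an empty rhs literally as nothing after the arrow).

  | aabcb => aabc
  | cca => cc
  | baab
  | bcaabb => bcabb => bcbb => bcb => bc

ca->c; cb->c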